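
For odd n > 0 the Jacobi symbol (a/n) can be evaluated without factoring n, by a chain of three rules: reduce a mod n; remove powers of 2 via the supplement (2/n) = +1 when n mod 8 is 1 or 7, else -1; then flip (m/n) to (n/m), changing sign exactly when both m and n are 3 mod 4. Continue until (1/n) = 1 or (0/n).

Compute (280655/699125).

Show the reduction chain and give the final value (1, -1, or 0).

0

flip (280655/699125) -> (699125/280655): both odd, 280655 mod 4 = 3, 699125 mod 4 = 1, so the flip contributes +1; sign now +1
(699125/280655): 699125 mod 280655 = 137815, so (699125/280655) = (137815/280655)
flip (137815/280655) -> (280655/137815): both odd, 137815 mod 4 = 3, 280655 mod 4 = 3, so the flip contributes -1; sign now -1
(280655/137815): 280655 mod 137815 = 5025, so (280655/137815) = (5025/137815)
flip (5025/137815) -> (137815/5025): both odd, 5025 mod 4 = 1, 137815 mod 4 = 3, so the flip contributes +1; sign now -1
(137815/5025): 137815 mod 5025 = 2140, so (137815/5025) = (2140/5025)
factor out 2^2: 2140 = 2^2·535; with 5025 mod 8 = 1, (2/5025) = +1; sign now -1; continue with (535/5025)
flip (535/5025) -> (5025/535): both odd, 535 mod 4 = 3, 5025 mod 4 = 1, so the flip contributes +1; sign now -1
(5025/535): 5025 mod 535 = 210, so (5025/535) = (210/535)
factor out 2^1: 210 = 2^1·105; with 535 mod 8 = 7, (2/535) = +1; sign now -1; continue with (105/535)
flip (105/535) -> (535/105): both odd, 105 mod 4 = 1, 535 mod 4 = 3, so the flip contributes +1; sign now -1
(535/105): 535 mod 105 = 10, so (535/105) = (10/105)
factor out 2^1: 10 = 2^1·5; with 105 mod 8 = 1, (2/105) = +1; sign now -1; continue with (5/105)
flip (5/105) -> (105/5): both odd, 5 mod 4 = 1, 105 mod 4 = 1, so the flip contributes +1; sign now -1
(105/5): 105 mod 5 = 0, so (105/5) = (0/5)
reached (0/5); gcd(a, n) > 1, so (0/5) = 0 and the symbol is 0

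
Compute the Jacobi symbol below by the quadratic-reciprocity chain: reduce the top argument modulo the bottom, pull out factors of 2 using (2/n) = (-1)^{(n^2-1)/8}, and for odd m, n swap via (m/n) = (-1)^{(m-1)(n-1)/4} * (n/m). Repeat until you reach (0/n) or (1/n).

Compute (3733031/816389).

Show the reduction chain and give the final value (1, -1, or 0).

1

(3733031/816389): 3733031 mod 816389 = 467475, so (3733031/816389) = (467475/816389)
flip (467475/816389) -> (816389/467475): both odd, 467475 mod 4 = 3, 816389 mod 4 = 1, so the flip contributes +1; sign now +1
(816389/467475): 816389 mod 467475 = 348914, so (816389/467475) = (348914/467475)
factor out 2^1: 348914 = 2^1·174457; with 467475 mod 8 = 3, (2/467475) = -1; sign now -1; continue with (174457/467475)
flip (174457/467475) -> (467475/174457): both odd, 174457 mod 4 = 1, 467475 mod 4 = 3, so the flip contributes +1; sign now -1
(467475/174457): 467475 mod 174457 = 118561, so (467475/174457) = (118561/174457)
flip (118561/174457) -> (174457/118561): both odd, 118561 mod 4 = 1, 174457 mod 4 = 1, so the flip contributes +1; sign now -1
(174457/118561): 174457 mod 118561 = 55896, so (174457/118561) = (55896/118561)
factor out 2^3: 55896 = 2^3·6987; with 118561 mod 8 = 1, (2/118561) = +1; sign now -1; continue with (6987/118561)
flip (6987/118561) -> (118561/6987): both odd, 6987 mod 4 = 3, 118561 mod 4 = 1, so the flip contributes +1; sign now -1
(118561/6987): 118561 mod 6987 = 6769, so (118561/6987) = (6769/6987)
flip (6769/6987) -> (6987/6769): both odd, 6769 mod 4 = 1, 6987 mod 4 = 3, so the flip contributes +1; sign now -1
(6987/6769): 6987 mod 6769 = 218, so (6987/6769) = (218/6769)
factor out 2^1: 218 = 2^1·109; with 6769 mod 8 = 1, (2/6769) = +1; sign now -1; continue with (109/6769)
flip (109/6769) -> (6769/109): both odd, 109 mod 4 = 1, 6769 mod 4 = 1, so the flip contributes +1; sign now -1
(6769/109): 6769 mod 109 = 11, so (6769/109) = (11/109)
flip (11/109) -> (109/11): both odd, 11 mod 4 = 3, 109 mod 4 = 1, so the flip contributes +1; sign now -1
(109/11): 109 mod 11 = 10, so (109/11) = (10/11)
factor out 2^1: 10 = 2^1·5; with 11 mod 8 = 3, (2/11) = -1; sign now +1; continue with (5/11)
flip (5/11) -> (11/5): both odd, 5 mod 4 = 1, 11 mod 4 = 3, so the flip contributes +1; sign now +1
(11/5): 11 mod 5 = 1, so (11/5) = (1/5)
reached (1/5) = 1, so the symbol is +1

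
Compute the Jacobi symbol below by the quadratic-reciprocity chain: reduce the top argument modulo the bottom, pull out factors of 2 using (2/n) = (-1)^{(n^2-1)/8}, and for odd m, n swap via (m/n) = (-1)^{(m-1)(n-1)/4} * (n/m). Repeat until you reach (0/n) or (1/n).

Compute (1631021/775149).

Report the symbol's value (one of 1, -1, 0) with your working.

1

(1631021/775149): 1631021 mod 775149 = 80723, so (1631021/775149) = (80723/775149)
flip (80723/775149) -> (775149/80723): both odd, 80723 mod 4 = 3, 775149 mod 4 = 1, so the flip contributes +1; sign now +1
(775149/80723): 775149 mod 80723 = 48642, so (775149/80723) = (48642/80723)
factor out 2^1: 48642 = 2^1·24321; with 80723 mod 8 = 3, (2/80723) = -1; sign now -1; continue with (24321/80723)
flip (24321/80723) -> (80723/24321): both odd, 24321 mod 4 = 1, 80723 mod 4 = 3, so the flip contributes +1; sign now -1
(80723/24321): 80723 mod 24321 = 7760, so (80723/24321) = (7760/24321)
factor out 2^4: 7760 = 2^4·485; with 24321 mod 8 = 1, (2/24321) = +1; sign now -1; continue with (485/24321)
flip (485/24321) -> (24321/485): both odd, 485 mod 4 = 1, 24321 mod 4 = 1, so the flip contributes +1; sign now -1
(24321/485): 24321 mod 485 = 71, so (24321/485) = (71/485)
flip (71/485) -> (485/71): both odd, 71 mod 4 = 3, 485 mod 4 = 1, so the flip contributes +1; sign now -1
(485/71): 485 mod 71 = 59, so (485/71) = (59/71)
flip (59/71) -> (71/59): both odd, 59 mod 4 = 3, 71 mod 4 = 3, so the flip contributes -1; sign now +1
(71/59): 71 mod 59 = 12, so (71/59) = (12/59)
factor out 2^2: 12 = 2^2·3; with 59 mod 8 = 3, (2/59) = -1; sign now +1; continue with (3/59)
flip (3/59) -> (59/3): both odd, 3 mod 4 = 3, 59 mod 4 = 3, so the flip contributes -1; sign now -1
(59/3): 59 mod 3 = 2, so (59/3) = (2/3)
factor out 2^1: 2 = 2^1·1; with 3 mod 8 = 3, (2/3) = -1; sign now +1; continue with (1/3)
reached (1/3) = 1, so the symbol is +1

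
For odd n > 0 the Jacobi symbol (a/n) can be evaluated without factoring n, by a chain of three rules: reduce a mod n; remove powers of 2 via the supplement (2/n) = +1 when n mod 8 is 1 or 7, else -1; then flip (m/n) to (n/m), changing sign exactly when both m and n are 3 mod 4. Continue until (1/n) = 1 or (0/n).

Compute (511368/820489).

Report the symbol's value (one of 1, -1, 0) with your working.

1

511368 = 2^3·63921; (2/820489) = +1 since 820489 mod 8 = 1, so (511368/820489) = (+1)^3·(63921/820489); sign now +1
reciprocity: (63921/820489) = +1·(820489/63921) since 63921 mod 4 = 1, 820489 mod 4 = 1; sign now +1
(820489/63921) = (53437/63921)   [reduce mod 63921]
reciprocity: (53437/63921) = +1·(63921/53437) since 53437 mod 4 = 1, 63921 mod 4 = 1; sign now +1
(63921/53437) = (10484/53437)   [reduce mod 53437]
10484 = 2^2·2621; (2/53437) = -1 since 53437 mod 8 = 5, so (10484/53437) = (-1)^2·(2621/53437); sign now +1
reciprocity: (2621/53437) = +1·(53437/2621) since 2621 mod 4 = 1, 53437 mod 4 = 1; sign now +1
(53437/2621) = (1017/2621)   [reduce mod 2621]
reciprocity: (1017/2621) = +1·(2621/1017) since 1017 mod 4 = 1, 2621 mod 4 = 1; sign now +1
(2621/1017) = (587/1017)   [reduce mod 1017]
reciprocity: (587/1017) = +1·(1017/587) since 587 mod 4 = 3, 1017 mod 4 = 1; sign now +1
(1017/587) = (430/587)   [reduce mod 587]
430 = 2^1·215; (2/587) = -1 since 587 mod 8 = 3, so (430/587) = (-1)^1·(215/587); sign now -1
reciprocity: (215/587) = -1·(587/215) since 215 mod 4 = 3, 587 mod 4 = 3; sign now +1
(587/215) = (157/215)   [reduce mod 215]
reciprocity: (157/215) = +1·(215/157) since 157 mod 4 = 1, 215 mod 4 = 3; sign now +1
(215/157) = (58/157)   [reduce mod 157]
58 = 2^1·29; (2/157) = -1 since 157 mod 8 = 5, so (58/157) = (-1)^1·(29/157); sign now -1
reciprocity: (29/157) = +1·(157/29) since 29 mod 4 = 1, 157 mod 4 = 1; sign now -1
(157/29) = (12/29)   [reduce mod 29]
12 = 2^2·3; (2/29) = -1 since 29 mod 8 = 5, so (12/29) = (-1)^2·(3/29); sign now -1
reciprocity: (3/29) = +1·(29/3) since 3 mod 4 = 3, 29 mod 4 = 1; sign now -1
(29/3) = (2/3)   [reduce mod 3]
2 = 2^1·1; (2/3) = -1 since 3 mod 8 = 3, so (2/3) = (-1)^1·(1/3); sign now +1
(1/3) = 1; final value = sign = +1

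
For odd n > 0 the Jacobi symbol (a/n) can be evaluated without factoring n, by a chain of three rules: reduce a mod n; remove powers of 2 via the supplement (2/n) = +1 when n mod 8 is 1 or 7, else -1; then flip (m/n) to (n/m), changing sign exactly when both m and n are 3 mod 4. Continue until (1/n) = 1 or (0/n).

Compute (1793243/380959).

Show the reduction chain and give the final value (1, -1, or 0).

(1793243/380959) = (269407/380959)   [reduce mod 380959]
reciprocity: (269407/380959) = -1·(380959/269407) since 269407 mod 4 = 3, 380959 mod 4 = 3; sign now -1
(380959/269407) = (111552/269407)   [reduce mod 269407]
111552 = 2^6·1743; (2/269407) = +1 since 269407 mod 8 = 7, so (111552/269407) = (+1)^6·(1743/269407); sign now -1
reciprocity: (1743/269407) = -1·(269407/1743) since 1743 mod 4 = 3, 269407 mod 4 = 3; sign now +1
(269407/1743) = (985/1743)   [reduce mod 1743]
reciprocity: (985/1743) = +1·(1743/985) since 985 mod 4 = 1, 1743 mod 4 = 3; sign now +1
(1743/985) = (758/985)   [reduce mod 985]
758 = 2^1·379; (2/985) = +1 since 985 mod 8 = 1, so (758/985) = (+1)^1·(379/985); sign now +1
reciprocity: (379/985) = +1·(985/379) since 379 mod 4 = 3, 985 mod 4 = 1; sign now +1
(985/379) = (227/379)   [reduce mod 379]
reciprocity: (227/379) = -1·(379/227) since 227 mod 4 = 3, 379 mod 4 = 3; sign now -1
(379/227) = (152/227)   [reduce mod 227]
152 = 2^3·19; (2/227) = -1 since 227 mod 8 = 3, so (152/227) = (-1)^3·(19/227); sign now +1
reciprocity: (19/227) = -1·(227/19) since 19 mod 4 = 3, 227 mod 4 = 3; sign now -1
(227/19) = (18/19)   [reduce mod 19]
18 = 2^1·9; (2/19) = -1 since 19 mod 8 = 3, so (18/19) = (-1)^1·(9/19); sign now +1
reciprocity: (9/19) = +1·(19/9) since 9 mod 4 = 1, 19 mod 4 = 3; sign now +1
(19/9) = (1/9)   [reduce mod 9]
(1/9) = 1; final value = sign = +1

1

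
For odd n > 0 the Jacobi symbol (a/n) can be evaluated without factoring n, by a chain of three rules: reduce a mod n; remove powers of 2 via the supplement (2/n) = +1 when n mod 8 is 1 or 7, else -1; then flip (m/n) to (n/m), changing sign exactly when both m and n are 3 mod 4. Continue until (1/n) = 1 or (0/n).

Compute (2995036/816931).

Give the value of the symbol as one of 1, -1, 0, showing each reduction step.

(2995036/816931): 2995036 mod 816931 = 544243, so (2995036/816931) = (544243/816931)
flip (544243/816931) -> (816931/544243): both odd, 544243 mod 4 = 3, 816931 mod 4 = 3, so the flip contributes -1; sign now -1
(816931/544243): 816931 mod 544243 = 272688, so (816931/544243) = (272688/544243)
factor out 2^4: 272688 = 2^4·17043; with 544243 mod 8 = 3, (2/544243) = -1; sign now -1; continue with (17043/544243)
flip (17043/544243) -> (544243/17043): both odd, 17043 mod 4 = 3, 544243 mod 4 = 3, so the flip contributes -1; sign now +1
(544243/17043): 544243 mod 17043 = 15910, so (544243/17043) = (15910/17043)
factor out 2^1: 15910 = 2^1·7955; with 17043 mod 8 = 3, (2/17043) = -1; sign now -1; continue with (7955/17043)
flip (7955/17043) -> (17043/7955): both odd, 7955 mod 4 = 3, 17043 mod 4 = 3, so the flip contributes -1; sign now +1
(17043/7955): 17043 mod 7955 = 1133, so (17043/7955) = (1133/7955)
flip (1133/7955) -> (7955/1133): both odd, 1133 mod 4 = 1, 7955 mod 4 = 3, so the flip contributes +1; sign now +1
(7955/1133): 7955 mod 1133 = 24, so (7955/1133) = (24/1133)
factor out 2^3: 24 = 2^3·3; with 1133 mod 8 = 5, (2/1133) = -1; sign now -1; continue with (3/1133)
flip (3/1133) -> (1133/3): both odd, 3 mod 4 = 3, 1133 mod 4 = 1, so the flip contributes +1; sign now -1
(1133/3): 1133 mod 3 = 2, so (1133/3) = (2/3)
factor out 2^1: 2 = 2^1·1; with 3 mod 8 = 3, (2/3) = -1; sign now +1; continue with (1/3)
reached (1/3) = 1, so the symbol is +1

1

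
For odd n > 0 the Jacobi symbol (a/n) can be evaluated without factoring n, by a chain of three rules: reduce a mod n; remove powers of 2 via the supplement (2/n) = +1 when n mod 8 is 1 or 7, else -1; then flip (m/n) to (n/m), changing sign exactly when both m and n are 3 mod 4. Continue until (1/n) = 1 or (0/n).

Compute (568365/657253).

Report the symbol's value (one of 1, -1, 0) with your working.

flip (568365/657253) -> (657253/568365): both odd, 568365 mod 4 = 1, 657253 mod 4 = 1, so the flip contributes +1; sign now +1
(657253/568365): 657253 mod 568365 = 88888, so (657253/568365) = (88888/568365)
factor out 2^3: 88888 = 2^3·11111; with 568365 mod 8 = 5, (2/568365) = -1; sign now -1; continue with (11111/568365)
flip (11111/568365) -> (568365/11111): both odd, 11111 mod 4 = 3, 568365 mod 4 = 1, so the flip contributes +1; sign now -1
(568365/11111): 568365 mod 11111 = 1704, so (568365/11111) = (1704/11111)
factor out 2^3: 1704 = 2^3·213; with 11111 mod 8 = 7, (2/11111) = +1; sign now -1; continue with (213/11111)
flip (213/11111) -> (11111/213): both odd, 213 mod 4 = 1, 11111 mod 4 = 3, so the flip contributes +1; sign now -1
(11111/213): 11111 mod 213 = 35, so (11111/213) = (35/213)
flip (35/213) -> (213/35): both odd, 35 mod 4 = 3, 213 mod 4 = 1, so the flip contributes +1; sign now -1
(213/35): 213 mod 35 = 3, so (213/35) = (3/35)
flip (3/35) -> (35/3): both odd, 3 mod 4 = 3, 35 mod 4 = 3, so the flip contributes -1; sign now +1
(35/3): 35 mod 3 = 2, so (35/3) = (2/3)
factor out 2^1: 2 = 2^1·1; with 3 mod 8 = 3, (2/3) = -1; sign now -1; continue with (1/3)
reached (1/3) = 1, so the symbol is -1

-1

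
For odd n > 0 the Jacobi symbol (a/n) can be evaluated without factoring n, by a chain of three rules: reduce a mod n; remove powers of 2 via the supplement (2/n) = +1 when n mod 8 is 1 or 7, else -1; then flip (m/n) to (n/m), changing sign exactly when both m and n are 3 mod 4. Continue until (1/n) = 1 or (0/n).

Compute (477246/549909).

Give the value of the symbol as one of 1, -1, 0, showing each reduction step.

0

477246 = 2^1·238623; (2/549909) = -1 since 549909 mod 8 = 5, so (477246/549909) = (-1)^1·(238623/549909); sign now -1
reciprocity: (238623/549909) = +1·(549909/238623) since 238623 mod 4 = 3, 549909 mod 4 = 1; sign now -1
(549909/238623) = (72663/238623)   [reduce mod 238623]
reciprocity: (72663/238623) = -1·(238623/72663) since 72663 mod 4 = 3, 238623 mod 4 = 3; sign now +1
(238623/72663) = (20634/72663)   [reduce mod 72663]
20634 = 2^1·10317; (2/72663) = +1 since 72663 mod 8 = 7, so (20634/72663) = (+1)^1·(10317/72663); sign now +1
reciprocity: (10317/72663) = +1·(72663/10317) since 10317 mod 4 = 1, 72663 mod 4 = 3; sign now +1
(72663/10317) = (444/10317)   [reduce mod 10317]
444 = 2^2·111; (2/10317) = -1 since 10317 mod 8 = 5, so (444/10317) = (-1)^2·(111/10317); sign now +1
reciprocity: (111/10317) = +1·(10317/111) since 111 mod 4 = 3, 10317 mod 4 = 1; sign now +1
(10317/111) = (105/111)   [reduce mod 111]
reciprocity: (105/111) = +1·(111/105) since 105 mod 4 = 1, 111 mod 4 = 3; sign now +1
(111/105) = (6/105)   [reduce mod 105]
6 = 2^1·3; (2/105) = +1 since 105 mod 8 = 1, so (6/105) = (+1)^1·(3/105); sign now +1
reciprocity: (3/105) = +1·(105/3) since 3 mod 4 = 3, 105 mod 4 = 1; sign now +1
(105/3) = (0/3)   [reduce mod 3]
(0/3) = 0   [gcd(a, n) > 1]; final value = 0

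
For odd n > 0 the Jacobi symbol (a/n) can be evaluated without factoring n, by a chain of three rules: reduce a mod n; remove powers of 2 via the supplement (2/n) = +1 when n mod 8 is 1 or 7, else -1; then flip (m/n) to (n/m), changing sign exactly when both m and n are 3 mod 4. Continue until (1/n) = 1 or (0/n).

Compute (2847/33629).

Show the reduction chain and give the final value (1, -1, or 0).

reciprocity: (2847/33629) = +1·(33629/2847) since 2847 mod 4 = 3, 33629 mod 4 = 1; sign now +1
(33629/2847) = (2312/2847)   [reduce mod 2847]
2312 = 2^3·289; (2/2847) = +1 since 2847 mod 8 = 7, so (2312/2847) = (+1)^3·(289/2847); sign now +1
reciprocity: (289/2847) = +1·(2847/289) since 289 mod 4 = 1, 2847 mod 4 = 3; sign now +1
(2847/289) = (246/289)   [reduce mod 289]
246 = 2^1·123; (2/289) = +1 since 289 mod 8 = 1, so (246/289) = (+1)^1·(123/289); sign now +1
reciprocity: (123/289) = +1·(289/123) since 123 mod 4 = 3, 289 mod 4 = 1; sign now +1
(289/123) = (43/123)   [reduce mod 123]
reciprocity: (43/123) = -1·(123/43) since 43 mod 4 = 3, 123 mod 4 = 3; sign now -1
(123/43) = (37/43)   [reduce mod 43]
reciprocity: (37/43) = +1·(43/37) since 37 mod 4 = 1, 43 mod 4 = 3; sign now -1
(43/37) = (6/37)   [reduce mod 37]
6 = 2^1·3; (2/37) = -1 since 37 mod 8 = 5, so (6/37) = (-1)^1·(3/37); sign now +1
reciprocity: (3/37) = +1·(37/3) since 3 mod 4 = 3, 37 mod 4 = 1; sign now +1
(37/3) = (1/3)   [reduce mod 3]
(1/3) = 1; final value = sign = +1

1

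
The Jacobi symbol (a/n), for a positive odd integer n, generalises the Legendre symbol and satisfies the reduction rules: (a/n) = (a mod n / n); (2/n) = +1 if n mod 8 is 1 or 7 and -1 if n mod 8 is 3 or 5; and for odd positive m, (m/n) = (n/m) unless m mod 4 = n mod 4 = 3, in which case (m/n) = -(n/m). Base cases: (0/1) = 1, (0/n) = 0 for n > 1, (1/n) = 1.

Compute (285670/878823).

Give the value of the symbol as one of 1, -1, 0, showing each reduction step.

285670 = 2^1·142835; (2/878823) = +1 since 878823 mod 8 = 7, so (285670/878823) = (+1)^1·(142835/878823); sign now +1
reciprocity: (142835/878823) = -1·(878823/142835) since 142835 mod 4 = 3, 878823 mod 4 = 3; sign now -1
(878823/142835) = (21813/142835)   [reduce mod 142835]
reciprocity: (21813/142835) = +1·(142835/21813) since 21813 mod 4 = 1, 142835 mod 4 = 3; sign now -1
(142835/21813) = (11957/21813)   [reduce mod 21813]
reciprocity: (11957/21813) = +1·(21813/11957) since 11957 mod 4 = 1, 21813 mod 4 = 1; sign now -1
(21813/11957) = (9856/11957)   [reduce mod 11957]
9856 = 2^7·77; (2/11957) = -1 since 11957 mod 8 = 5, so (9856/11957) = (-1)^7·(77/11957); sign now +1
reciprocity: (77/11957) = +1·(11957/77) since 77 mod 4 = 1, 11957 mod 4 = 1; sign now +1
(11957/77) = (22/77)   [reduce mod 77]
22 = 2^1·11; (2/77) = -1 since 77 mod 8 = 5, so (22/77) = (-1)^1·(11/77); sign now -1
reciprocity: (11/77) = +1·(77/11) since 11 mod 4 = 3, 77 mod 4 = 1; sign now -1
(77/11) = (0/11)   [reduce mod 11]
(0/11) = 0   [gcd(a, n) > 1]; final value = 0

0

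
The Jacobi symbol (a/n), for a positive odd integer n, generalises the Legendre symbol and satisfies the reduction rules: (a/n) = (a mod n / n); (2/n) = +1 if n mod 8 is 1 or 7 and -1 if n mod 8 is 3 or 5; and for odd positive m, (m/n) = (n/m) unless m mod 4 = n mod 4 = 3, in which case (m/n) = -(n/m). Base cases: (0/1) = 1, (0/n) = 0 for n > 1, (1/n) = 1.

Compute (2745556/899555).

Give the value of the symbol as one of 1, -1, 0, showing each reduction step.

(2745556/899555) = (46891/899555)   [reduce mod 899555]
reciprocity: (46891/899555) = -1·(899555/46891) since 46891 mod 4 = 3, 899555 mod 4 = 3; sign now -1
(899555/46891) = (8626/46891)   [reduce mod 46891]
8626 = 2^1·4313; (2/46891) = -1 since 46891 mod 8 = 3, so (8626/46891) = (-1)^1·(4313/46891); sign now +1
reciprocity: (4313/46891) = +1·(46891/4313) since 4313 mod 4 = 1, 46891 mod 4 = 3; sign now +1
(46891/4313) = (3761/4313)   [reduce mod 4313]
reciprocity: (3761/4313) = +1·(4313/3761) since 3761 mod 4 = 1, 4313 mod 4 = 1; sign now +1
(4313/3761) = (552/3761)   [reduce mod 3761]
552 = 2^3·69; (2/3761) = +1 since 3761 mod 8 = 1, so (552/3761) = (+1)^3·(69/3761); sign now +1
reciprocity: (69/3761) = +1·(3761/69) since 69 mod 4 = 1, 3761 mod 4 = 1; sign now +1
(3761/69) = (35/69)   [reduce mod 69]
reciprocity: (35/69) = +1·(69/35) since 35 mod 4 = 3, 69 mod 4 = 1; sign now +1
(69/35) = (34/35)   [reduce mod 35]
34 = 2^1·17; (2/35) = -1 since 35 mod 8 = 3, so (34/35) = (-1)^1·(17/35); sign now -1
reciprocity: (17/35) = +1·(35/17) since 17 mod 4 = 1, 35 mod 4 = 3; sign now -1
(35/17) = (1/17)   [reduce mod 17]
(1/17) = 1; final value = sign = -1

-1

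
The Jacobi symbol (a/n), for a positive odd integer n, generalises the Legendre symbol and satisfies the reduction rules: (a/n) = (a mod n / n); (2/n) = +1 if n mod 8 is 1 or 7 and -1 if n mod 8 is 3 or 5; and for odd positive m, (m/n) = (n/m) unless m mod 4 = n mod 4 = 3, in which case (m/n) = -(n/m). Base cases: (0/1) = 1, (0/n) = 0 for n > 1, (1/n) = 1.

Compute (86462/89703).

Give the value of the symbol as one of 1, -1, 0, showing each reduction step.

1

factor out 2^1: 86462 = 2^1·43231; with 89703 mod 8 = 7, (2/89703) = +1; sign now +1; continue with (43231/89703)
flip (43231/89703) -> (89703/43231): both odd, 43231 mod 4 = 3, 89703 mod 4 = 3, so the flip contributes -1; sign now -1
(89703/43231): 89703 mod 43231 = 3241, so (89703/43231) = (3241/43231)
flip (3241/43231) -> (43231/3241): both odd, 3241 mod 4 = 1, 43231 mod 4 = 3, so the flip contributes +1; sign now -1
(43231/3241): 43231 mod 3241 = 1098, so (43231/3241) = (1098/3241)
factor out 2^1: 1098 = 2^1·549; with 3241 mod 8 = 1, (2/3241) = +1; sign now -1; continue with (549/3241)
flip (549/3241) -> (3241/549): both odd, 549 mod 4 = 1, 3241 mod 4 = 1, so the flip contributes +1; sign now -1
(3241/549): 3241 mod 549 = 496, so (3241/549) = (496/549)
factor out 2^4: 496 = 2^4·31; with 549 mod 8 = 5, (2/549) = -1; sign now -1; continue with (31/549)
flip (31/549) -> (549/31): both odd, 31 mod 4 = 3, 549 mod 4 = 1, so the flip contributes +1; sign now -1
(549/31): 549 mod 31 = 22, so (549/31) = (22/31)
factor out 2^1: 22 = 2^1·11; with 31 mod 8 = 7, (2/31) = +1; sign now -1; continue with (11/31)
flip (11/31) -> (31/11): both odd, 11 mod 4 = 3, 31 mod 4 = 3, so the flip contributes -1; sign now +1
(31/11): 31 mod 11 = 9, so (31/11) = (9/11)
flip (9/11) -> (11/9): both odd, 9 mod 4 = 1, 11 mod 4 = 3, so the flip contributes +1; sign now +1
(11/9): 11 mod 9 = 2, so (11/9) = (2/9)
factor out 2^1: 2 = 2^1·1; with 9 mod 8 = 1, (2/9) = +1; sign now +1; continue with (1/9)
reached (1/9) = 1, so the symbol is +1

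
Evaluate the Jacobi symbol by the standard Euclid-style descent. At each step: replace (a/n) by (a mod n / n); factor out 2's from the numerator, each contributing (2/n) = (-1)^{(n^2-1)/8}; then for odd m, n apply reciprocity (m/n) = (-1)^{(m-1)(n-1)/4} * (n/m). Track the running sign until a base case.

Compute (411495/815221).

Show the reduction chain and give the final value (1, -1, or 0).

reciprocity: (411495/815221) = +1·(815221/411495) since 411495 mod 4 = 3, 815221 mod 4 = 1; sign now +1
(815221/411495) = (403726/411495)   [reduce mod 411495]
403726 = 2^1·201863; (2/411495) = +1 since 411495 mod 8 = 7, so (403726/411495) = (+1)^1·(201863/411495); sign now +1
reciprocity: (201863/411495) = -1·(411495/201863) since 201863 mod 4 = 3, 411495 mod 4 = 3; sign now -1
(411495/201863) = (7769/201863)   [reduce mod 201863]
reciprocity: (7769/201863) = +1·(201863/7769) since 7769 mod 4 = 1, 201863 mod 4 = 3; sign now -1
(201863/7769) = (7638/7769)   [reduce mod 7769]
7638 = 2^1·3819; (2/7769) = +1 since 7769 mod 8 = 1, so (7638/7769) = (+1)^1·(3819/7769); sign now -1
reciprocity: (3819/7769) = +1·(7769/3819) since 3819 mod 4 = 3, 7769 mod 4 = 1; sign now -1
(7769/3819) = (131/3819)   [reduce mod 3819]
reciprocity: (131/3819) = -1·(3819/131) since 131 mod 4 = 3, 3819 mod 4 = 3; sign now +1
(3819/131) = (20/131)   [reduce mod 131]
20 = 2^2·5; (2/131) = -1 since 131 mod 8 = 3, so (20/131) = (-1)^2·(5/131); sign now +1
reciprocity: (5/131) = +1·(131/5) since 5 mod 4 = 1, 131 mod 4 = 3; sign now +1
(131/5) = (1/5)   [reduce mod 5]
(1/5) = 1; final value = sign = +1

1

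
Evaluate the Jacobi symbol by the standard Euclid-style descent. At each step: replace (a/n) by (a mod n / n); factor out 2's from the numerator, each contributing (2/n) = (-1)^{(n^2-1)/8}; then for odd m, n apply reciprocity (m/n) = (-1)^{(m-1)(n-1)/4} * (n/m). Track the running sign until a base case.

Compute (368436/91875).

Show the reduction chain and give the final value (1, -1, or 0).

(368436/91875): 368436 mod 91875 = 936, so (368436/91875) = (936/91875)
factor out 2^3: 936 = 2^3·117; with 91875 mod 8 = 3, (2/91875) = -1; sign now -1; continue with (117/91875)
flip (117/91875) -> (91875/117): both odd, 117 mod 4 = 1, 91875 mod 4 = 3, so the flip contributes +1; sign now -1
(91875/117): 91875 mod 117 = 30, so (91875/117) = (30/117)
factor out 2^1: 30 = 2^1·15; with 117 mod 8 = 5, (2/117) = -1; sign now +1; continue with (15/117)
flip (15/117) -> (117/15): both odd, 15 mod 4 = 3, 117 mod 4 = 1, so the flip contributes +1; sign now +1
(117/15): 117 mod 15 = 12, so (117/15) = (12/15)
factor out 2^2: 12 = 2^2·3; with 15 mod 8 = 7, (2/15) = +1; sign now +1; continue with (3/15)
flip (3/15) -> (15/3): both odd, 3 mod 4 = 3, 15 mod 4 = 3, so the flip contributes -1; sign now -1
(15/3): 15 mod 3 = 0, so (15/3) = (0/3)
reached (0/3); gcd(a, n) > 1, so (0/3) = 0 and the symbol is 0

0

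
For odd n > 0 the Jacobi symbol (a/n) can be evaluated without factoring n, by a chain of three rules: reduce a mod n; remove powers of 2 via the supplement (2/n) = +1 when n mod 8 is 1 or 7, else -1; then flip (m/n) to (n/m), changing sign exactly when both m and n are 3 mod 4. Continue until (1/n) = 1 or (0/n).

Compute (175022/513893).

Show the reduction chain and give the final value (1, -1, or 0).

-1

175022 = 2^1·87511; (2/513893) = -1 since 513893 mod 8 = 5, so (175022/513893) = (-1)^1·(87511/513893); sign now -1
reciprocity: (87511/513893) = +1·(513893/87511) since 87511 mod 4 = 3, 513893 mod 4 = 1; sign now -1
(513893/87511) = (76338/87511)   [reduce mod 87511]
76338 = 2^1·38169; (2/87511) = +1 since 87511 mod 8 = 7, so (76338/87511) = (+1)^1·(38169/87511); sign now -1
reciprocity: (38169/87511) = +1·(87511/38169) since 38169 mod 4 = 1, 87511 mod 4 = 3; sign now -1
(87511/38169) = (11173/38169)   [reduce mod 38169]
reciprocity: (11173/38169) = +1·(38169/11173) since 11173 mod 4 = 1, 38169 mod 4 = 1; sign now -1
(38169/11173) = (4650/11173)   [reduce mod 11173]
4650 = 2^1·2325; (2/11173) = -1 since 11173 mod 8 = 5, so (4650/11173) = (-1)^1·(2325/11173); sign now +1
reciprocity: (2325/11173) = +1·(11173/2325) since 2325 mod 4 = 1, 11173 mod 4 = 1; sign now +1
(11173/2325) = (1873/2325)   [reduce mod 2325]
reciprocity: (1873/2325) = +1·(2325/1873) since 1873 mod 4 = 1, 2325 mod 4 = 1; sign now +1
(2325/1873) = (452/1873)   [reduce mod 1873]
452 = 2^2·113; (2/1873) = +1 since 1873 mod 8 = 1, so (452/1873) = (+1)^2·(113/1873); sign now +1
reciprocity: (113/1873) = +1·(1873/113) since 113 mod 4 = 1, 1873 mod 4 = 1; sign now +1
(1873/113) = (65/113)   [reduce mod 113]
reciprocity: (65/113) = +1·(113/65) since 65 mod 4 = 1, 113 mod 4 = 1; sign now +1
(113/65) = (48/65)   [reduce mod 65]
48 = 2^4·3; (2/65) = +1 since 65 mod 8 = 1, so (48/65) = (+1)^4·(3/65); sign now +1
reciprocity: (3/65) = +1·(65/3) since 3 mod 4 = 3, 65 mod 4 = 1; sign now +1
(65/3) = (2/3)   [reduce mod 3]
2 = 2^1·1; (2/3) = -1 since 3 mod 8 = 3, so (2/3) = (-1)^1·(1/3); sign now -1
(1/3) = 1; final value = sign = -1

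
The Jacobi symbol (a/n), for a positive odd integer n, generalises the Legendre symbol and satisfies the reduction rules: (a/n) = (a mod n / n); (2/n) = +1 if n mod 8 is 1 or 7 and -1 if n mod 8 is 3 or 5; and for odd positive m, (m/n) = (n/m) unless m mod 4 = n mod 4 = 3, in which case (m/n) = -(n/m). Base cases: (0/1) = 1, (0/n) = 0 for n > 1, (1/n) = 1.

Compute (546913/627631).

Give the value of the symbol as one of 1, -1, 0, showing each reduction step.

reciprocity: (546913/627631) = +1·(627631/546913) since 546913 mod 4 = 1, 627631 mod 4 = 3; sign now +1
(627631/546913) = (80718/546913)   [reduce mod 546913]
80718 = 2^1·40359; (2/546913) = +1 since 546913 mod 8 = 1, so (80718/546913) = (+1)^1·(40359/546913); sign now +1
reciprocity: (40359/546913) = +1·(546913/40359) since 40359 mod 4 = 3, 546913 mod 4 = 1; sign now +1
(546913/40359) = (22246/40359)   [reduce mod 40359]
22246 = 2^1·11123; (2/40359) = +1 since 40359 mod 8 = 7, so (22246/40359) = (+1)^1·(11123/40359); sign now +1
reciprocity: (11123/40359) = -1·(40359/11123) since 11123 mod 4 = 3, 40359 mod 4 = 3; sign now -1
(40359/11123) = (6990/11123)   [reduce mod 11123]
6990 = 2^1·3495; (2/11123) = -1 since 11123 mod 8 = 3, so (6990/11123) = (-1)^1·(3495/11123); sign now +1
reciprocity: (3495/11123) = -1·(11123/3495) since 3495 mod 4 = 3, 11123 mod 4 = 3; sign now -1
(11123/3495) = (638/3495)   [reduce mod 3495]
638 = 2^1·319; (2/3495) = +1 since 3495 mod 8 = 7, so (638/3495) = (+1)^1·(319/3495); sign now -1
reciprocity: (319/3495) = -1·(3495/319) since 319 mod 4 = 3, 3495 mod 4 = 3; sign now +1
(3495/319) = (305/319)   [reduce mod 319]
reciprocity: (305/319) = +1·(319/305) since 305 mod 4 = 1, 319 mod 4 = 3; sign now +1
(319/305) = (14/305)   [reduce mod 305]
14 = 2^1·7; (2/305) = +1 since 305 mod 8 = 1, so (14/305) = (+1)^1·(7/305); sign now +1
reciprocity: (7/305) = +1·(305/7) since 7 mod 4 = 3, 305 mod 4 = 1; sign now +1
(305/7) = (4/7)   [reduce mod 7]
4 = 2^2·1; (2/7) = +1 since 7 mod 8 = 7, so (4/7) = (+1)^2·(1/7); sign now +1
(1/7) = 1; final value = sign = +1

1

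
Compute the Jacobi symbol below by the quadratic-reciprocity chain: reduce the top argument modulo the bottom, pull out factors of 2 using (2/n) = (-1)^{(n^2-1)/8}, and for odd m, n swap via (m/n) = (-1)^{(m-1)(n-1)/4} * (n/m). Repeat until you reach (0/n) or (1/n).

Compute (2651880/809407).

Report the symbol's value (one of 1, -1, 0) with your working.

(2651880/809407) = (223659/809407)   [reduce mod 809407]
reciprocity: (223659/809407) = -1·(809407/223659) since 223659 mod 4 = 3, 809407 mod 4 = 3; sign now -1
(809407/223659) = (138430/223659)   [reduce mod 223659]
138430 = 2^1·69215; (2/223659) = -1 since 223659 mod 8 = 3, so (138430/223659) = (-1)^1·(69215/223659); sign now +1
reciprocity: (69215/223659) = -1·(223659/69215) since 69215 mod 4 = 3, 223659 mod 4 = 3; sign now -1
(223659/69215) = (16014/69215)   [reduce mod 69215]
16014 = 2^1·8007; (2/69215) = +1 since 69215 mod 8 = 7, so (16014/69215) = (+1)^1·(8007/69215); sign now -1
reciprocity: (8007/69215) = -1·(69215/8007) since 8007 mod 4 = 3, 69215 mod 4 = 3; sign now +1
(69215/8007) = (5159/8007)   [reduce mod 8007]
reciprocity: (5159/8007) = -1·(8007/5159) since 5159 mod 4 = 3, 8007 mod 4 = 3; sign now -1
(8007/5159) = (2848/5159)   [reduce mod 5159]
2848 = 2^5·89; (2/5159) = +1 since 5159 mod 8 = 7, so (2848/5159) = (+1)^5·(89/5159); sign now -1
reciprocity: (89/5159) = +1·(5159/89) since 89 mod 4 = 1, 5159 mod 4 = 3; sign now -1
(5159/89) = (86/89)   [reduce mod 89]
86 = 2^1·43; (2/89) = +1 since 89 mod 8 = 1, so (86/89) = (+1)^1·(43/89); sign now -1
reciprocity: (43/89) = +1·(89/43) since 43 mod 4 = 3, 89 mod 4 = 1; sign now -1
(89/43) = (3/43)   [reduce mod 43]
reciprocity: (3/43) = -1·(43/3) since 3 mod 4 = 3, 43 mod 4 = 3; sign now +1
(43/3) = (1/3)   [reduce mod 3]
(1/3) = 1; final value = sign = +1

1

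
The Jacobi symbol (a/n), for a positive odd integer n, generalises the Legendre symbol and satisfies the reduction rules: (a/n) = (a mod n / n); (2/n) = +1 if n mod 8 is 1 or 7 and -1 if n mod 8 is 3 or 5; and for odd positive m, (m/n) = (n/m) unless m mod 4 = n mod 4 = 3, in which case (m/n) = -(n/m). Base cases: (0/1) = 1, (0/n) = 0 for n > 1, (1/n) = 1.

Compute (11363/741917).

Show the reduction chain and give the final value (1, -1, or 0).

0

flip (11363/741917) -> (741917/11363): both odd, 11363 mod 4 = 3, 741917 mod 4 = 1, so the flip contributes +1; sign now +1
(741917/11363): 741917 mod 11363 = 3322, so (741917/11363) = (3322/11363)
factor out 2^1: 3322 = 2^1·1661; with 11363 mod 8 = 3, (2/11363) = -1; sign now -1; continue with (1661/11363)
flip (1661/11363) -> (11363/1661): both odd, 1661 mod 4 = 1, 11363 mod 4 = 3, so the flip contributes +1; sign now -1
(11363/1661): 11363 mod 1661 = 1397, so (11363/1661) = (1397/1661)
flip (1397/1661) -> (1661/1397): both odd, 1397 mod 4 = 1, 1661 mod 4 = 1, so the flip contributes +1; sign now -1
(1661/1397): 1661 mod 1397 = 264, so (1661/1397) = (264/1397)
factor out 2^3: 264 = 2^3·33; with 1397 mod 8 = 5, (2/1397) = -1; sign now +1; continue with (33/1397)
flip (33/1397) -> (1397/33): both odd, 33 mod 4 = 1, 1397 mod 4 = 1, so the flip contributes +1; sign now +1
(1397/33): 1397 mod 33 = 11, so (1397/33) = (11/33)
flip (11/33) -> (33/11): both odd, 11 mod 4 = 3, 33 mod 4 = 1, so the flip contributes +1; sign now +1
(33/11): 33 mod 11 = 0, so (33/11) = (0/11)
reached (0/11); gcd(a, n) > 1, so (0/11) = 0 and the symbol is 0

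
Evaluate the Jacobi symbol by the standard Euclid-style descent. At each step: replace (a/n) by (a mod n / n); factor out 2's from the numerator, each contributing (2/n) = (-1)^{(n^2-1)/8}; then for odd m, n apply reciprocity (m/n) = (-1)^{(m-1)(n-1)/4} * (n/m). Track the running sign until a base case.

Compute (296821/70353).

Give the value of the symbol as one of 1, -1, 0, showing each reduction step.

(296821/70353) = (15409/70353)   [reduce mod 70353]
reciprocity: (15409/70353) = +1·(70353/15409) since 15409 mod 4 = 1, 70353 mod 4 = 1; sign now +1
(70353/15409) = (8717/15409)   [reduce mod 15409]
reciprocity: (8717/15409) = +1·(15409/8717) since 8717 mod 4 = 1, 15409 mod 4 = 1; sign now +1
(15409/8717) = (6692/8717)   [reduce mod 8717]
6692 = 2^2·1673; (2/8717) = -1 since 8717 mod 8 = 5, so (6692/8717) = (-1)^2·(1673/8717); sign now +1
reciprocity: (1673/8717) = +1·(8717/1673) since 1673 mod 4 = 1, 8717 mod 4 = 1; sign now +1
(8717/1673) = (352/1673)   [reduce mod 1673]
352 = 2^5·11; (2/1673) = +1 since 1673 mod 8 = 1, so (352/1673) = (+1)^5·(11/1673); sign now +1
reciprocity: (11/1673) = +1·(1673/11) since 11 mod 4 = 3, 1673 mod 4 = 1; sign now +1
(1673/11) = (1/11)   [reduce mod 11]
(1/11) = 1; final value = sign = +1

1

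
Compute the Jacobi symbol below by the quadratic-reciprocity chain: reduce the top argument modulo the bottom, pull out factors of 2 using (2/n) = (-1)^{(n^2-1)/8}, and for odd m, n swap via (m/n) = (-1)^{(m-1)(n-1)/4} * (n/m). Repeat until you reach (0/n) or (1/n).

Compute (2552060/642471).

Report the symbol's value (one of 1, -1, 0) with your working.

-1

(2552060/642471): 2552060 mod 642471 = 624647, so (2552060/642471) = (624647/642471)
flip (624647/642471) -> (642471/624647): both odd, 624647 mod 4 = 3, 642471 mod 4 = 3, so the flip contributes -1; sign now -1
(642471/624647): 642471 mod 624647 = 17824, so (642471/624647) = (17824/624647)
factor out 2^5: 17824 = 2^5·557; with 624647 mod 8 = 7, (2/624647) = +1; sign now -1; continue with (557/624647)
flip (557/624647) -> (624647/557): both odd, 557 mod 4 = 1, 624647 mod 4 = 3, so the flip contributes +1; sign now -1
(624647/557): 624647 mod 557 = 250, so (624647/557) = (250/557)
factor out 2^1: 250 = 2^1·125; with 557 mod 8 = 5, (2/557) = -1; sign now +1; continue with (125/557)
flip (125/557) -> (557/125): both odd, 125 mod 4 = 1, 557 mod 4 = 1, so the flip contributes +1; sign now +1
(557/125): 557 mod 125 = 57, so (557/125) = (57/125)
flip (57/125) -> (125/57): both odd, 57 mod 4 = 1, 125 mod 4 = 1, so the flip contributes +1; sign now +1
(125/57): 125 mod 57 = 11, so (125/57) = (11/57)
flip (11/57) -> (57/11): both odd, 11 mod 4 = 3, 57 mod 4 = 1, so the flip contributes +1; sign now +1
(57/11): 57 mod 11 = 2, so (57/11) = (2/11)
factor out 2^1: 2 = 2^1·1; with 11 mod 8 = 3, (2/11) = -1; sign now -1; continue with (1/11)
reached (1/11) = 1, so the symbol is -1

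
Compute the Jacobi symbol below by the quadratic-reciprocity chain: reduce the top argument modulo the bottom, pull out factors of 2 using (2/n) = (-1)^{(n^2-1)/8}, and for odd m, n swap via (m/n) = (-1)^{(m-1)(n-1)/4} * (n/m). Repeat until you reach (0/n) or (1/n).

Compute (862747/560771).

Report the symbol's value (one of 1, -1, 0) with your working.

(862747/560771): 862747 mod 560771 = 301976, so (862747/560771) = (301976/560771)
factor out 2^3: 301976 = 2^3·37747; with 560771 mod 8 = 3, (2/560771) = -1; sign now -1; continue with (37747/560771)
flip (37747/560771) -> (560771/37747): both odd, 37747 mod 4 = 3, 560771 mod 4 = 3, so the flip contributes -1; sign now +1
(560771/37747): 560771 mod 37747 = 32313, so (560771/37747) = (32313/37747)
flip (32313/37747) -> (37747/32313): both odd, 32313 mod 4 = 1, 37747 mod 4 = 3, so the flip contributes +1; sign now +1
(37747/32313): 37747 mod 32313 = 5434, so (37747/32313) = (5434/32313)
factor out 2^1: 5434 = 2^1·2717; with 32313 mod 8 = 1, (2/32313) = +1; sign now +1; continue with (2717/32313)
flip (2717/32313) -> (32313/2717): both odd, 2717 mod 4 = 1, 32313 mod 4 = 1, so the flip contributes +1; sign now +1
(32313/2717): 32313 mod 2717 = 2426, so (32313/2717) = (2426/2717)
factor out 2^1: 2426 = 2^1·1213; with 2717 mod 8 = 5, (2/2717) = -1; sign now -1; continue with (1213/2717)
flip (1213/2717) -> (2717/1213): both odd, 1213 mod 4 = 1, 2717 mod 4 = 1, so the flip contributes +1; sign now -1
(2717/1213): 2717 mod 1213 = 291, so (2717/1213) = (291/1213)
flip (291/1213) -> (1213/291): both odd, 291 mod 4 = 3, 1213 mod 4 = 1, so the flip contributes +1; sign now -1
(1213/291): 1213 mod 291 = 49, so (1213/291) = (49/291)
flip (49/291) -> (291/49): both odd, 49 mod 4 = 1, 291 mod 4 = 3, so the flip contributes +1; sign now -1
(291/49): 291 mod 49 = 46, so (291/49) = (46/49)
factor out 2^1: 46 = 2^1·23; with 49 mod 8 = 1, (2/49) = +1; sign now -1; continue with (23/49)
flip (23/49) -> (49/23): both odd, 23 mod 4 = 3, 49 mod 4 = 1, so the flip contributes +1; sign now -1
(49/23): 49 mod 23 = 3, so (49/23) = (3/23)
flip (3/23) -> (23/3): both odd, 3 mod 4 = 3, 23 mod 4 = 3, so the flip contributes -1; sign now +1
(23/3): 23 mod 3 = 2, so (23/3) = (2/3)
factor out 2^1: 2 = 2^1·1; with 3 mod 8 = 3, (2/3) = -1; sign now -1; continue with (1/3)
reached (1/3) = 1, so the symbol is -1

-1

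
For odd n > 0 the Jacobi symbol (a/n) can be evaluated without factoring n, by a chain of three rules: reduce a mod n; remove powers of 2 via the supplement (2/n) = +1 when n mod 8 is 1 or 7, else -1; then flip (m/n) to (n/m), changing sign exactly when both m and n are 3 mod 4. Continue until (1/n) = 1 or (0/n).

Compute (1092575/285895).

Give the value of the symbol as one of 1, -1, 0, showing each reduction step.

0

(1092575/285895) = (234890/285895)   [reduce mod 285895]
234890 = 2^1·117445; (2/285895) = +1 since 285895 mod 8 = 7, so (234890/285895) = (+1)^1·(117445/285895); sign now +1
reciprocity: (117445/285895) = +1·(285895/117445) since 117445 mod 4 = 1, 285895 mod 4 = 3; sign now +1
(285895/117445) = (51005/117445)   [reduce mod 117445]
reciprocity: (51005/117445) = +1·(117445/51005) since 51005 mod 4 = 1, 117445 mod 4 = 1; sign now +1
(117445/51005) = (15435/51005)   [reduce mod 51005]
reciprocity: (15435/51005) = +1·(51005/15435) since 15435 mod 4 = 3, 51005 mod 4 = 1; sign now +1
(51005/15435) = (4700/15435)   [reduce mod 15435]
4700 = 2^2·1175; (2/15435) = -1 since 15435 mod 8 = 3, so (4700/15435) = (-1)^2·(1175/15435); sign now +1
reciprocity: (1175/15435) = -1·(15435/1175) since 1175 mod 4 = 3, 15435 mod 4 = 3; sign now -1
(15435/1175) = (160/1175)   [reduce mod 1175]
160 = 2^5·5; (2/1175) = +1 since 1175 mod 8 = 7, so (160/1175) = (+1)^5·(5/1175); sign now -1
reciprocity: (5/1175) = +1·(1175/5) since 5 mod 4 = 1, 1175 mod 4 = 3; sign now -1
(1175/5) = (0/5)   [reduce mod 5]
(0/5) = 0   [gcd(a, n) > 1]; final value = 0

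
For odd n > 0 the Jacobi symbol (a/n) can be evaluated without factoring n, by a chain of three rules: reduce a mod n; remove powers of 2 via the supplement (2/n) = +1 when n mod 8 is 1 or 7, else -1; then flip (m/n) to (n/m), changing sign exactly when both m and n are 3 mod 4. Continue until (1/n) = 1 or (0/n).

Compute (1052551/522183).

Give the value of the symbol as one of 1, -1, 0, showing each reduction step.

(1052551/522183) = (8185/522183)   [reduce mod 522183]
reciprocity: (8185/522183) = +1·(522183/8185) since 8185 mod 4 = 1, 522183 mod 4 = 3; sign now +1
(522183/8185) = (6528/8185)   [reduce mod 8185]
6528 = 2^7·51; (2/8185) = +1 since 8185 mod 8 = 1, so (6528/8185) = (+1)^7·(51/8185); sign now +1
reciprocity: (51/8185) = +1·(8185/51) since 51 mod 4 = 3, 8185 mod 4 = 1; sign now +1
(8185/51) = (25/51)   [reduce mod 51]
reciprocity: (25/51) = +1·(51/25) since 25 mod 4 = 1, 51 mod 4 = 3; sign now +1
(51/25) = (1/25)   [reduce mod 25]
(1/25) = 1; final value = sign = +1

1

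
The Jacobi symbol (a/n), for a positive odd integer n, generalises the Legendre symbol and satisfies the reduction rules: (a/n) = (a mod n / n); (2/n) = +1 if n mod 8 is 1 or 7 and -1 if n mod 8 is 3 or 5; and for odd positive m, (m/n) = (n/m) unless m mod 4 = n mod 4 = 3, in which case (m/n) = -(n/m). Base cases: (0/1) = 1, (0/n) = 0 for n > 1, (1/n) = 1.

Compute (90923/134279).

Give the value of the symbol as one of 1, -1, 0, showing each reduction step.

1

reciprocity: (90923/134279) = -1·(134279/90923) since 90923 mod 4 = 3, 134279 mod 4 = 3; sign now -1
(134279/90923) = (43356/90923)   [reduce mod 90923]
43356 = 2^2·10839; (2/90923) = -1 since 90923 mod 8 = 3, so (43356/90923) = (-1)^2·(10839/90923); sign now -1
reciprocity: (10839/90923) = -1·(90923/10839) since 10839 mod 4 = 3, 90923 mod 4 = 3; sign now +1
(90923/10839) = (4211/10839)   [reduce mod 10839]
reciprocity: (4211/10839) = -1·(10839/4211) since 4211 mod 4 = 3, 10839 mod 4 = 3; sign now -1
(10839/4211) = (2417/4211)   [reduce mod 4211]
reciprocity: (2417/4211) = +1·(4211/2417) since 2417 mod 4 = 1, 4211 mod 4 = 3; sign now -1
(4211/2417) = (1794/2417)   [reduce mod 2417]
1794 = 2^1·897; (2/2417) = +1 since 2417 mod 8 = 1, so (1794/2417) = (+1)^1·(897/2417); sign now -1
reciprocity: (897/2417) = +1·(2417/897) since 897 mod 4 = 1, 2417 mod 4 = 1; sign now -1
(2417/897) = (623/897)   [reduce mod 897]
reciprocity: (623/897) = +1·(897/623) since 623 mod 4 = 3, 897 mod 4 = 1; sign now -1
(897/623) = (274/623)   [reduce mod 623]
274 = 2^1·137; (2/623) = +1 since 623 mod 8 = 7, so (274/623) = (+1)^1·(137/623); sign now -1
reciprocity: (137/623) = +1·(623/137) since 137 mod 4 = 1, 623 mod 4 = 3; sign now -1
(623/137) = (75/137)   [reduce mod 137]
reciprocity: (75/137) = +1·(137/75) since 75 mod 4 = 3, 137 mod 4 = 1; sign now -1
(137/75) = (62/75)   [reduce mod 75]
62 = 2^1·31; (2/75) = -1 since 75 mod 8 = 3, so (62/75) = (-1)^1·(31/75); sign now +1
reciprocity: (31/75) = -1·(75/31) since 31 mod 4 = 3, 75 mod 4 = 3; sign now -1
(75/31) = (13/31)   [reduce mod 31]
reciprocity: (13/31) = +1·(31/13) since 13 mod 4 = 1, 31 mod 4 = 3; sign now -1
(31/13) = (5/13)   [reduce mod 13]
reciprocity: (5/13) = +1·(13/5) since 5 mod 4 = 1, 13 mod 4 = 1; sign now -1
(13/5) = (3/5)   [reduce mod 5]
reciprocity: (3/5) = +1·(5/3) since 3 mod 4 = 3, 5 mod 4 = 1; sign now -1
(5/3) = (2/3)   [reduce mod 3]
2 = 2^1·1; (2/3) = -1 since 3 mod 8 = 3, so (2/3) = (-1)^1·(1/3); sign now +1
(1/3) = 1; final value = sign = +1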